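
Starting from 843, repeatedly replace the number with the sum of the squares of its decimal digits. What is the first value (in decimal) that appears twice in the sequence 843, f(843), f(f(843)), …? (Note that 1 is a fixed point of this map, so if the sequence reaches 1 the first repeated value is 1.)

843 → 89
89 → 145
145 → 42
42 → 20
20 → 4
4 → 16
16 → 37
37 → 58
58 → 89  — 89 already appeared earlier.

89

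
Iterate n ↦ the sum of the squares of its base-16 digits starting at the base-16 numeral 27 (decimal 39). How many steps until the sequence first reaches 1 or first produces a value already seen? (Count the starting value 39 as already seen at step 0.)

6

39 = (2,7)_16 → 53
53 = (3,5)_16 → 34
34 = (2,2)_16 → 8
8 = (8)_16 → 64
64 = (4,0)_16 → 16
16 = (1,0)_16 → 1  — reached 1.
That took 6 steps.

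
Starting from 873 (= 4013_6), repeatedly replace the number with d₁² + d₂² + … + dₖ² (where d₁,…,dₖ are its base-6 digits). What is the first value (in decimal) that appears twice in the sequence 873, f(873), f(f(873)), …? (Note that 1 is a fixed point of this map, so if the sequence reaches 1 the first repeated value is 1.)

873 = (4,0,1,3)_6 → 26
26 = (4,2)_6 → 20
20 = (3,2)_6 → 13
13 = (2,1)_6 → 5
5 = (5)_6 → 25
25 = (4,1)_6 → 17
17 = (2,5)_6 → 29
29 = (4,5)_6 → 41
41 = (1,0,5)_6 → 26  — 26 already appeared earlier.

26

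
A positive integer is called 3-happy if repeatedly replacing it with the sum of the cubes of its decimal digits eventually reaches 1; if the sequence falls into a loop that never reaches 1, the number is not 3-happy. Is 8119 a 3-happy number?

8119 → 8³ + 1³ + 1³ + 9³ = 1243
1243 → 1³ + 2³ + 4³ + 3³ = 100
100 → 1³ + 0³ + 0³ = 1  — reached 1.

3-happy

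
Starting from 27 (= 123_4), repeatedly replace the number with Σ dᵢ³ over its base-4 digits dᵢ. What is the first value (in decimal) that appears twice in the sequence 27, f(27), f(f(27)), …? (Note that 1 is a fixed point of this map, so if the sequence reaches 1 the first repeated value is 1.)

9

27 = (1,2,3)_4 → 1³ + 2³ + 3³ = 1 + 8 + 27 = 36
36 = (2,1,0)_4 → 2³ + 1³ + 0³ = 8 + 1 + 0 = 9
9 = (2,1)_4 → 2³ + 1³ = 8 + 1 = 9  — 9 already appeared earlier.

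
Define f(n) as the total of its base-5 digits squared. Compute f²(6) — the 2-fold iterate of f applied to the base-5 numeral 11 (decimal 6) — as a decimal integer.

4

6 = (1,1)_5 → 1² + 1² = 2
2 = (2)_5 → 2² = 4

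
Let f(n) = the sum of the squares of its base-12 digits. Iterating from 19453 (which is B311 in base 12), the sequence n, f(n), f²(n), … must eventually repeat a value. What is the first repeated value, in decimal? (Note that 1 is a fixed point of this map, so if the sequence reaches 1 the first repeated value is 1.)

25

19453 = (11,3,1,1)_12 → 11² + 3² + 1² + 1² = 132
132 = (11,0)_12 → 11² + 0² = 121
121 = (10,1)_12 → 10² + 1² = 101
101 = (8,5)_12 → 8² + 5² = 89
89 = (7,5)_12 → 7² + 5² = 74
74 = (6,2)_12 → 6² + 2² = 40
40 = (3,4)_12 → 3² + 4² = 25
25 = (2,1)_12 → 2² + 1² = 5
5 = (5)_12 → 5² = 25  — 25 already appeared earlier.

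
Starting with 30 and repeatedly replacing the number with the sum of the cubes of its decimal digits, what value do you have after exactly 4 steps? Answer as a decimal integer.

30 → 3³ + 0³ = 27
27 → 2³ + 7³ = 351
351 → 3³ + 5³ + 1³ = 153
153 → 1³ + 5³ + 3³ = 153

153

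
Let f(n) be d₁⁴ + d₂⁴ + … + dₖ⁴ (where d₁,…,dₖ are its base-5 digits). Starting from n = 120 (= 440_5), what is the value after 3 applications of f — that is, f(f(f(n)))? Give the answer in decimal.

120 = (4,4,0)_5 → 4⁴ + 4⁴ + 0⁴ = 512
512 = (4,0,2,2)_5 → 4⁴ + 0⁴ + 2⁴ + 2⁴ = 288
288 = (2,1,2,3)_5 → 2⁴ + 1⁴ + 2⁴ + 3⁴ = 114

114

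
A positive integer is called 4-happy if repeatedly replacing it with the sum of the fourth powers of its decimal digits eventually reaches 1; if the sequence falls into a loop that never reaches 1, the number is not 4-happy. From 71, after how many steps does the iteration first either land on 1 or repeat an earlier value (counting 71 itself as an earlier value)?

71 → 7⁴ + 1⁴ = 2402
2402 → 2⁴ + 4⁴ + 0⁴ + 2⁴ = 288
288 → 2⁴ + 8⁴ + 8⁴ = 8208
8208 → 8⁴ + 2⁴ + 0⁴ + 8⁴ = 8208  — 8208 repeats.
That took 4 steps.

4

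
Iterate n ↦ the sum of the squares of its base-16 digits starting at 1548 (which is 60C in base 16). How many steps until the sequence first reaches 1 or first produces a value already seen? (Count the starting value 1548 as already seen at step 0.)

1548 = (6,0,12)_16 → 6² + 0² + 12² = 180
180 = (11,4)_16 → 11² + 4² = 137
137 = (8,9)_16 → 8² + 9² = 145
145 = (9,1)_16 → 9² + 1² = 82
82 = (5,2)_16 → 5² + 2² = 29
29 = (1,13)_16 → 1² + 13² = 170
170 = (10,10)_16 → 10² + 10² = 200
200 = (12,8)_16 → 12² + 8² = 208
208 = (13,0)_16 → 13² + 0² = 169
169 = (10,9)_16 → 10² + 9² = 181
181 = (11,5)_16 → 11² + 5² = 146
146 = (9,2)_16 → 9² + 2² = 85
85 = (5,5)_16 → 5² + 5² = 50
50 = (3,2)_16 → 3² + 2² = 13
13 = (13)_16 → 13² = 169  — 169 repeats.
That took 15 steps.

15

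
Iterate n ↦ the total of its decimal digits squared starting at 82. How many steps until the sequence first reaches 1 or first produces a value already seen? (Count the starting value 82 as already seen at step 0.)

82 → 8² + 2² = 68
68 → 6² + 8² = 100
100 → 1² + 0² + 0² = 1  — reached 1.
That took 3 steps.

3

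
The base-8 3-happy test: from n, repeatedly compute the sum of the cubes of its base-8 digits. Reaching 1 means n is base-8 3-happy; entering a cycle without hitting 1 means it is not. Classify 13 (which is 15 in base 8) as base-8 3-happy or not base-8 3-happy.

13 = (1,5)_8 → 1³ + 5³ = 1 + 125 = 126
126 = (1,7,6)_8 → 1³ + 7³ + 6³ = 1 + 343 + 216 = 560
560 = (1,0,6,0)_8 → 1³ + 0³ + 6³ + 0³ = 1 + 0 + 216 + 0 = 217
217 = (3,3,1)_8 → 3³ + 3³ + 1³ = 27 + 27 + 1 = 55
55 = (6,7)_8 → 6³ + 7³ = 216 + 343 = 559
559 = (1,0,5,7)_8 → 1³ + 0³ + 5³ + 7³ = 1 + 0 + 125 + 343 = 469
469 = (7,2,5)_8 → 7³ + 2³ + 5³ = 343 + 8 + 125 = 476
476 = (7,3,4)_8 → 7³ + 3³ + 4³ = 343 + 27 + 64 = 434
434 = (6,6,2)_8 → 6³ + 6³ + 2³ = 216 + 216 + 8 = 440
440 = (6,7,0)_8 → 6³ + 7³ + 0³ = 216 + 343 + 0 = 559  — 559 already seen; the sequence cycles without reaching 1.

not base-8 3-happy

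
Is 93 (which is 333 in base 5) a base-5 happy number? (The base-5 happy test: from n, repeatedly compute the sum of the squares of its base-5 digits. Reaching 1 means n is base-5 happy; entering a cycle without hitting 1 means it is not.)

base-5 happy

93 = (3,3,3)_5 → 3² + 3² + 3² = 9 + 9 + 9 = 27
27 = (1,0,2)_5 → 1² + 0² + 2² = 1 + 0 + 4 = 5
5 = (1,0)_5 → 1² + 0² = 1 + 0 = 1  — reached 1.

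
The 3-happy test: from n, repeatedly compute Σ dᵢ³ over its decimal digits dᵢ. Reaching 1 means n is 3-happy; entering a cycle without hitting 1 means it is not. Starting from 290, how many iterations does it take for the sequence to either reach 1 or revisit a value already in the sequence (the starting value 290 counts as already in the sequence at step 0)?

290 → 2³ + 9³ + 0³ = 8 + 729 + 0 = 737
737 → 7³ + 3³ + 7³ = 343 + 27 + 343 = 713
713 → 7³ + 1³ + 3³ = 343 + 1 + 27 = 371
371 → 3³ + 7³ + 1³ = 27 + 343 + 1 = 371  — 371 repeats.
That took 4 steps.

4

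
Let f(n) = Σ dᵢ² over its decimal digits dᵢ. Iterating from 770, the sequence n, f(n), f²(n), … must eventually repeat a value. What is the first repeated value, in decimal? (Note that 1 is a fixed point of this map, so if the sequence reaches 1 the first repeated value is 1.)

145

770 → 7² + 7² + 0² = 49 + 49 + 0 = 98
98 → 9² + 8² = 81 + 64 = 145
145 → 1² + 4² + 5² = 1 + 16 + 25 = 42
42 → 4² + 2² = 16 + 4 = 20
20 → 2² + 0² = 4 + 0 = 4
4 → 4² = 16
16 → 1² + 6² = 1 + 36 = 37
37 → 3² + 7² = 9 + 49 = 58
58 → 5² + 8² = 25 + 64 = 89
89 → 8² + 9² = 64 + 81 = 145  — 145 already appeared earlier.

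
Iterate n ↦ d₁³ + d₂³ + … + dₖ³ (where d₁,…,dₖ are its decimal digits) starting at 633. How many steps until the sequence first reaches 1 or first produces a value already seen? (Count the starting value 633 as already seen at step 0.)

4

633 → 6³ + 3³ + 3³ = 216 + 27 + 27 = 270
270 → 2³ + 7³ + 0³ = 8 + 343 + 0 = 351
351 → 3³ + 5³ + 1³ = 27 + 125 + 1 = 153
153 → 1³ + 5³ + 3³ = 1 + 125 + 27 = 153  — 153 repeats.
That took 4 steps.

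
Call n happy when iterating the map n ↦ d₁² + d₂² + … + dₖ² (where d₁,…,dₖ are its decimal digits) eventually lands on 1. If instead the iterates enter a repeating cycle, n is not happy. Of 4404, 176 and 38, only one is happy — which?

4404: 4404 → 48 → 80 → 64 → 52 → 29 → 85 → 89 → 145 → 42 → 20 → 4 → 16 → 37 → 58 → 89  — repeats 89 (not happy)
176: 176 → 86 → 100 → 1  — reaches 1 (happy)
38: 38 → 73 → 58 → 89 → 145 → 42 → 20 → 4 → 16 → 37 → 58  — repeats 58 (not happy)

176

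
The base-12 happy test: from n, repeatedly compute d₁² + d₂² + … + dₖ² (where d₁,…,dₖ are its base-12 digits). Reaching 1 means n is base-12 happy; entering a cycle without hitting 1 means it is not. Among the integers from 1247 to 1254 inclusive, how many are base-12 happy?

1247: 1247 → 234 → 86 → 53 → 41 → 34 → 104 → 128 → 164 → 66 → 61 → 26 → 8 → 64 → 41  — not base-12 happy
1248: 1248 → 128 → 164 → 66 → 61 → 26 → 8 → 64 → 41 → 34 → 104 → 128  — not base-12 happy
1249: 1249 → 129 → 181 → 11 → 121 → 101 → 89 → 74 → 40 → 25 → 5 → 25  — not base-12 happy
1250: 1250 → 132 → 121 → 101 → 89 → 74 → 40 → 25 → 5 → 25  — not base-12 happy
1251: 1251 → 137 → 146 → 5 → 25 → 5  — not base-12 happy
1252: 1252 → 144 → 1  — base-12 happy
1253: 1253 → 153 → 82 → 136 → 137 → 146 → 5 → 25 → 5  — not base-12 happy
1254: 1254 → 164 → 66 → 61 → 26 → 8 → 64 → 41 → 34 → 104 → 128 → 164  — not base-12 happy
base-12 happy: 1252

1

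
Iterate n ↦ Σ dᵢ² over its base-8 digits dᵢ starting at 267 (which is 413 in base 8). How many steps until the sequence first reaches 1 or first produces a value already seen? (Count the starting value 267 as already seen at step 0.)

267 = (4,1,3)_8 → 26
26 = (3,2)_8 → 13
13 = (1,5)_8 → 26  — 26 repeats.
That took 3 steps.

3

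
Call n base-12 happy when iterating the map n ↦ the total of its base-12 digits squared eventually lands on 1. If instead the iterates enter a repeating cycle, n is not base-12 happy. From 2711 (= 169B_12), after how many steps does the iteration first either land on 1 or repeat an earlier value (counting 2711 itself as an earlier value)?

6

2711 = (1,6,9,11)_12 → 1² + 6² + 9² + 11² = 1 + 36 + 81 + 121 = 239
239 = (1,7,11)_12 → 1² + 7² + 11² = 1 + 49 + 121 = 171
171 = (1,2,3)_12 → 1² + 2² + 3² = 1 + 4 + 9 = 14
14 = (1,2)_12 → 1² + 2² = 1 + 4 = 5
5 = (5)_12 → 5² = 25
25 = (2,1)_12 → 2² + 1² = 4 + 1 = 5  — 5 repeats.
That took 6 steps.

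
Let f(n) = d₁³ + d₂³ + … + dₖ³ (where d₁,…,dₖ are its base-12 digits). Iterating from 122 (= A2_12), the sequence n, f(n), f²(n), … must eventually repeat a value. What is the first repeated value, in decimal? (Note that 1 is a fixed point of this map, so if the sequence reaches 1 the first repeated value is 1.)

1008

122 = (10,2)_12 → 10³ + 2³ = 1000 + 8 = 1008
1008 = (7,0,0)_12 → 7³ + 0³ + 0³ = 343 + 0 + 0 = 343
343 = (2,4,7)_12 → 2³ + 4³ + 7³ = 8 + 64 + 343 = 415
415 = (2,10,7)_12 → 2³ + 10³ + 7³ = 8 + 1000 + 343 = 1351
1351 = (9,4,7)_12 → 9³ + 4³ + 7³ = 729 + 64 + 343 = 1136
1136 = (7,10,8)_12 → 7³ + 10³ + 8³ = 343 + 1000 + 512 = 1855
1855 = (1,0,10,7)_12 → 1³ + 0³ + 10³ + 7³ = 1 + 0 + 1000 + 343 = 1344
1344 = (9,4,0)_12 → 9³ + 4³ + 0³ = 729 + 64 + 0 = 793
793 = (5,6,1)_12 → 5³ + 6³ + 1³ = 125 + 216 + 1 = 342
342 = (2,4,6)_12 → 2³ + 4³ + 6³ = 8 + 64 + 216 = 288
288 = (2,0,0)_12 → 2³ + 0³ + 0³ = 8 + 0 + 0 = 8
8 = (8)_12 → 8³ = 512
512 = (3,6,8)_12 → 3³ + 6³ + 8³ = 27 + 216 + 512 = 755
755 = (5,2,11)_12 → 5³ + 2³ + 11³ = 125 + 8 + 1331 = 1464
1464 = (10,2,0)_12 → 10³ + 2³ + 0³ = 1000 + 8 + 0 = 1008  — 1008 already appeared earlier.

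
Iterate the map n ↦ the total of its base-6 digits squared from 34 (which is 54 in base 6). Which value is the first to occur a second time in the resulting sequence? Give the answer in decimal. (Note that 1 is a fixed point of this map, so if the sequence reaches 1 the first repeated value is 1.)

34 = (5,4)_6 → 5² + 4² = 25 + 16 = 41
41 = (1,0,5)_6 → 1² + 0² + 5² = 1 + 0 + 25 = 26
26 = (4,2)_6 → 4² + 2² = 16 + 4 = 20
20 = (3,2)_6 → 3² + 2² = 9 + 4 = 13
13 = (2,1)_6 → 2² + 1² = 4 + 1 = 5
5 = (5)_6 → 5² = 25
25 = (4,1)_6 → 4² + 1² = 16 + 1 = 17
17 = (2,5)_6 → 2² + 5² = 4 + 25 = 29
29 = (4,5)_6 → 4² + 5² = 16 + 25 = 41  — 41 already appeared earlier.

41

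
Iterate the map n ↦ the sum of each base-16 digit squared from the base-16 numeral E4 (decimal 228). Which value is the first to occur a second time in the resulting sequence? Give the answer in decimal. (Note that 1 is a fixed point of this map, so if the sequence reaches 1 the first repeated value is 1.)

169

228 = (14,4)_16 → 14² + 4² = 212
212 = (13,4)_16 → 13² + 4² = 185
185 = (11,9)_16 → 11² + 9² = 202
202 = (12,10)_16 → 12² + 10² = 244
244 = (15,4)_16 → 15² + 4² = 241
241 = (15,1)_16 → 15² + 1² = 226
226 = (14,2)_16 → 14² + 2² = 200
200 = (12,8)_16 → 12² + 8² = 208
208 = (13,0)_16 → 13² + 0² = 169
169 = (10,9)_16 → 10² + 9² = 181
181 = (11,5)_16 → 11² + 5² = 146
146 = (9,2)_16 → 9² + 2² = 85
85 = (5,5)_16 → 5² + 5² = 50
50 = (3,2)_16 → 3² + 2² = 13
13 = (13)_16 → 13² = 169  — 169 already appeared earlier.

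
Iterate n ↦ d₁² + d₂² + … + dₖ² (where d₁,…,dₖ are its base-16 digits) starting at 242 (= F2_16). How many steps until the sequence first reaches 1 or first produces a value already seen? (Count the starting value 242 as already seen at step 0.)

242 = (15,2)_16 → 15² + 2² = 225 + 4 = 229
229 = (14,5)_16 → 14² + 5² = 196 + 25 = 221
221 = (13,13)_16 → 13² + 13² = 169 + 169 = 338
338 = (1,5,2)_16 → 1² + 5² + 2² = 1 + 25 + 4 = 30
30 = (1,14)_16 → 1² + 14² = 1 + 196 = 197
197 = (12,5)_16 → 12² + 5² = 144 + 25 = 169
169 = (10,9)_16 → 10² + 9² = 100 + 81 = 181
181 = (11,5)_16 → 11² + 5² = 121 + 25 = 146
146 = (9,2)_16 → 9² + 2² = 81 + 4 = 85
85 = (5,5)_16 → 5² + 5² = 25 + 25 = 50
50 = (3,2)_16 → 3² + 2² = 9 + 4 = 13
13 = (13)_16 → 13² = 169  — 169 repeats.
That took 12 steps.

12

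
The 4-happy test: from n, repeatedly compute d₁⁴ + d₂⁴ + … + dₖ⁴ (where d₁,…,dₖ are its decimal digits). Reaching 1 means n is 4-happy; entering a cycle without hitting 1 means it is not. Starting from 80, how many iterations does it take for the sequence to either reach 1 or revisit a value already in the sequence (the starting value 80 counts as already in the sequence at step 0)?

80 → 8⁴ + 0⁴ = 4096
4096 → 4⁴ + 0⁴ + 9⁴ + 6⁴ = 8113
8113 → 8⁴ + 1⁴ + 1⁴ + 3⁴ = 4179
4179 → 4⁴ + 1⁴ + 7⁴ + 9⁴ = 9219
9219 → 9⁴ + 2⁴ + 1⁴ + 9⁴ = 13139
13139 → 1⁴ + 3⁴ + 1⁴ + 3⁴ + 9⁴ = 6725
6725 → 6⁴ + 7⁴ + 2⁴ + 5⁴ = 4338
4338 → 4⁴ + 3⁴ + 3⁴ + 8⁴ = 4514
4514 → 4⁴ + 5⁴ + 1⁴ + 4⁴ = 1138
1138 → 1⁴ + 1⁴ + 3⁴ + 8⁴ = 4179  — 4179 repeats.
That took 10 steps.

10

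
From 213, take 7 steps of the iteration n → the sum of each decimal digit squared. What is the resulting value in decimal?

89

213 → 14
14 → 17
17 → 50
50 → 25
25 → 29
29 → 85
85 → 89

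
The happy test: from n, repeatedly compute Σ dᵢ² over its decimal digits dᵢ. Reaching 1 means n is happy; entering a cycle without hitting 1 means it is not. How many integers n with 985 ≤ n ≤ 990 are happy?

1

985: 985 → 170 → 50 → 25 → 29 → 85 → 89 → 145 → 42 → 20 → 4 → 16 → 37 → 58 → 89  — not happy
986: 986 → 181 → 66 → 72 → 53 → 34 → 25 → 29 → 85 → 89 → 145 → 42 → 20 → 4 → 16 → 37 → 58 → 89  — not happy
987: 987 → 194 → 98 → 145 → 42 → 20 → 4 → 16 → 37 → 58 → 89 → 145  — not happy
988: 988 → 209 → 85 → 89 → 145 → 42 → 20 → 4 → 16 → 37 → 58 → 89  — not happy
989: 989 → 226 → 44 → 32 → 13 → 10 → 1  — happy
990: 990 → 162 → 41 → 17 → 50 → 25 → 29 → 85 → 89 → 145 → 42 → 20 → 4 → 16 → 37 → 58 → 89  — not happy
happy: 989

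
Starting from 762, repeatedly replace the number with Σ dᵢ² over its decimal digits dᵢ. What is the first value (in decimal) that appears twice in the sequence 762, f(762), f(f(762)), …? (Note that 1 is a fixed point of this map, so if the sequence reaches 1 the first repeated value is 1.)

89

762 → 7² + 6² + 2² = 89
89 → 8² + 9² = 145
145 → 1² + 4² + 5² = 42
42 → 4² + 2² = 20
20 → 2² + 0² = 4
4 → 4² = 16
16 → 1² + 6² = 37
37 → 3² + 7² = 58
58 → 5² + 8² = 89  — 89 already appeared earlier.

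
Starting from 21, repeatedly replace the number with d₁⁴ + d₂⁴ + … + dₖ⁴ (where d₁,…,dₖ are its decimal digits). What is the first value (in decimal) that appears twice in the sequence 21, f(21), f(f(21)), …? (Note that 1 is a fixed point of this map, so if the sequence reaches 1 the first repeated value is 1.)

21 → 2⁴ + 1⁴ = 16 + 1 = 17
17 → 1⁴ + 7⁴ = 1 + 2401 = 2402
2402 → 2⁴ + 4⁴ + 0⁴ + 2⁴ = 16 + 256 + 0 + 16 = 288
288 → 2⁴ + 8⁴ + 8⁴ = 16 + 4096 + 4096 = 8208
8208 → 8⁴ + 2⁴ + 0⁴ + 8⁴ = 4096 + 16 + 0 + 4096 = 8208  — 8208 already appeared earlier.

8208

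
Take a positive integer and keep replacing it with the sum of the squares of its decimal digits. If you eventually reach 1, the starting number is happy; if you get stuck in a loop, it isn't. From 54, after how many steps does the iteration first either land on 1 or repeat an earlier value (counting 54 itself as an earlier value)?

15

54 → 5² + 4² = 41
41 → 4² + 1² = 17
17 → 1² + 7² = 50
50 → 5² + 0² = 25
25 → 2² + 5² = 29
29 → 2² + 9² = 85
85 → 8² + 5² = 89
89 → 8² + 9² = 145
145 → 1² + 4² + 5² = 42
42 → 4² + 2² = 20
20 → 2² + 0² = 4
4 → 4² = 16
16 → 1² + 6² = 37
37 → 3² + 7² = 58
58 → 5² + 8² = 89  — 89 repeats.
That took 15 steps.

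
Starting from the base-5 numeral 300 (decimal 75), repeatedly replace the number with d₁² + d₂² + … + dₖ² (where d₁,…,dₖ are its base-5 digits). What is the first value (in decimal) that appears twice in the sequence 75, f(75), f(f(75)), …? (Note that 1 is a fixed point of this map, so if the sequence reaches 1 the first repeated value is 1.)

13

75 = (3,0,0)_5 → 3² + 0² + 0² = 9 + 0 + 0 = 9
9 = (1,4)_5 → 1² + 4² = 1 + 16 = 17
17 = (3,2)_5 → 3² + 2² = 9 + 4 = 13
13 = (2,3)_5 → 2² + 3² = 4 + 9 = 13  — 13 already appeared earlier.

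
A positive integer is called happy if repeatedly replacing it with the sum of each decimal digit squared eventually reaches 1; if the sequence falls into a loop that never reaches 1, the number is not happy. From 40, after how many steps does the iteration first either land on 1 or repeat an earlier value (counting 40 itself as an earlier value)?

9

40 → 4² + 0² = 16
16 → 1² + 6² = 37
37 → 3² + 7² = 58
58 → 5² + 8² = 89
89 → 8² + 9² = 145
145 → 1² + 4² + 5² = 42
42 → 4² + 2² = 20
20 → 2² + 0² = 4
4 → 4² = 16  — 16 repeats.
That took 9 steps.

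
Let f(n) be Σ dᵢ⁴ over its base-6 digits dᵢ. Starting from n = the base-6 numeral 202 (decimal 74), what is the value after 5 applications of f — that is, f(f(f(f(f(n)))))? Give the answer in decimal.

4

74 = (2,0,2)_6 → 32
32 = (5,2)_6 → 641
641 = (2,5,4,5)_6 → 1522
1522 = (1,1,0,1,4)_6 → 259
259 = (1,1,1,1)_6 → 4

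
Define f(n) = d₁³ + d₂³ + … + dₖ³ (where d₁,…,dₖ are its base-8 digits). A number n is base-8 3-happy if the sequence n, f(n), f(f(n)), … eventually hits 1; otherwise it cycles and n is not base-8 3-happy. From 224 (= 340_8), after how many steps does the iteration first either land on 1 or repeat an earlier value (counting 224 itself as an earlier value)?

8

224 = (3,4,0)_8 → 3³ + 4³ + 0³ = 27 + 64 + 0 = 91
91 = (1,3,3)_8 → 1³ + 3³ + 3³ = 1 + 27 + 27 = 55
55 = (6,7)_8 → 6³ + 7³ = 216 + 343 = 559
559 = (1,0,5,7)_8 → 1³ + 0³ + 5³ + 7³ = 1 + 0 + 125 + 343 = 469
469 = (7,2,5)_8 → 7³ + 2³ + 5³ = 343 + 8 + 125 = 476
476 = (7,3,4)_8 → 7³ + 3³ + 4³ = 343 + 27 + 64 = 434
434 = (6,6,2)_8 → 6³ + 6³ + 2³ = 216 + 216 + 8 = 440
440 = (6,7,0)_8 → 6³ + 7³ + 0³ = 216 + 343 + 0 = 559  — 559 repeats.
That took 8 steps.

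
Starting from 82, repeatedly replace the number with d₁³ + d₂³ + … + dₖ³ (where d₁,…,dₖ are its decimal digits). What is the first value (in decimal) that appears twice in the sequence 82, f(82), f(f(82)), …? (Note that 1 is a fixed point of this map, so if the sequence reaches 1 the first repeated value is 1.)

133

82 → 520
520 → 133
133 → 55
55 → 250
250 → 133  — 133 already appeared earlier.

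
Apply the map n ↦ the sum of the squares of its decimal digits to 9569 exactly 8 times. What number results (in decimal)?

145

9569 → 223
223 → 17
17 → 50
50 → 25
25 → 29
29 → 85
85 → 89
89 → 145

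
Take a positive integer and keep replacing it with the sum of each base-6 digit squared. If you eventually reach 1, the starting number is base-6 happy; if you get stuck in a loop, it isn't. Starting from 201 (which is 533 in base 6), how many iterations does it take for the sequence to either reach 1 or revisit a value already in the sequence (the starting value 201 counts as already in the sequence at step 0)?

13

201 = (5,3,3)_6 → 5² + 3² + 3² = 43
43 = (1,1,1)_6 → 1² + 1² + 1² = 3
3 = (3)_6 → 3² = 9
9 = (1,3)_6 → 1² + 3² = 10
10 = (1,4)_6 → 1² + 4² = 17
17 = (2,5)_6 → 2² + 5² = 29
29 = (4,5)_6 → 4² + 5² = 41
41 = (1,0,5)_6 → 1² + 0² + 5² = 26
26 = (4,2)_6 → 4² + 2² = 20
20 = (3,2)_6 → 3² + 2² = 13
13 = (2,1)_6 → 2² + 1² = 5
5 = (5)_6 → 5² = 25
25 = (4,1)_6 → 4² + 1² = 17  — 17 repeats.
That took 13 steps.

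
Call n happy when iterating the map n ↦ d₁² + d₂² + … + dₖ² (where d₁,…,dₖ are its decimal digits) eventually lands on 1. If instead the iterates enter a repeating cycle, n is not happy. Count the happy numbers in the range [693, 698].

693: 693 → 126 → 41 → 17 → 50 → 25 → 29 → 85 → 89 → 145 → 42 → 20 → 4 → 16 → 37 → 58 → 89  (repeats 89)
694: 694 → 133 → 19 → 82 → 68 → 100 → 1  (reaches 1)
695: 695 → 142 → 21 → 5 → 25 → 29 → 85 → 89 → 145 → 42 → 20 → 4 → 16 → 37 → 58 → 89  (repeats 89)
696: 696 → 153 → 35 → 34 → 25 → 29 → 85 → 89 → 145 → 42 → 20 → 4 → 16 → 37 → 58 → 89  (repeats 89)
697: 697 → 166 → 73 → 58 → 89 → 145 → 42 → 20 → 4 → 16 → 37 → 58  (repeats 58)
698: 698 → 181 → 66 → 72 → 53 → 34 → 25 → 29 → 85 → 89 → 145 → 42 → 20 → 4 → 16 → 37 → 58 → 89  (repeats 89)
happy: 694

1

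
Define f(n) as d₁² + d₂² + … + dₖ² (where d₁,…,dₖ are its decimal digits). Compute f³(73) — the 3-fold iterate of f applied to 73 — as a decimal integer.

145

73 → 7² + 3² = 58
58 → 5² + 8² = 89
89 → 8² + 9² = 145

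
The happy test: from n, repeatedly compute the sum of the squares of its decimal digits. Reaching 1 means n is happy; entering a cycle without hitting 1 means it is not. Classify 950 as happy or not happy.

not happy

950 → 9² + 5² + 0² = 106
106 → 1² + 0² + 6² = 37
37 → 3² + 7² = 58
58 → 5² + 8² = 89
89 → 8² + 9² = 145
145 → 1² + 4² + 5² = 42
42 → 4² + 2² = 20
20 → 2² + 0² = 4
4 → 4² = 16
16 → 1² + 6² = 37  — 37 already seen; the sequence cycles without reaching 1.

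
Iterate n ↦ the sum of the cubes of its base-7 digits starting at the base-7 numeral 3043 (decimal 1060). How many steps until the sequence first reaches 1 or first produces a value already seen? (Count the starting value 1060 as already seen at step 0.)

6

1060 = (3,0,4,3)_7 → 118
118 = (2,2,6)_7 → 232
232 = (4,5,1)_7 → 190
190 = (3,6,1)_7 → 244
244 = (4,6,6)_7 → 496
496 = (1,3,0,6)_7 → 244  — 244 repeats.
That took 6 steps.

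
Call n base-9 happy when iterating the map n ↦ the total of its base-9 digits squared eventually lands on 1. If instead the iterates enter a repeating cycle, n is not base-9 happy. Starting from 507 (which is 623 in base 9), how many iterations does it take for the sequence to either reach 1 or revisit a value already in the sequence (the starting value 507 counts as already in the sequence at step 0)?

507 = (6,2,3)_9 → 6² + 2² + 3² = 36 + 4 + 9 = 49
49 = (5,4)_9 → 5² + 4² = 25 + 16 = 41
41 = (4,5)_9 → 4² + 5² = 16 + 25 = 41  — 41 repeats.
That took 3 steps.

3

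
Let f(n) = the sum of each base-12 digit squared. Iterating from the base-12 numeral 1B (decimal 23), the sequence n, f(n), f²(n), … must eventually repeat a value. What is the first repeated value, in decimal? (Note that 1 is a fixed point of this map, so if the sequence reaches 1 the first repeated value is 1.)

104

23 = (1,11)_12 → 122
122 = (10,2)_12 → 104
104 = (8,8)_12 → 128
128 = (10,8)_12 → 164
164 = (1,1,8)_12 → 66
66 = (5,6)_12 → 61
61 = (5,1)_12 → 26
26 = (2,2)_12 → 8
8 = (8)_12 → 64
64 = (5,4)_12 → 41
41 = (3,5)_12 → 34
34 = (2,10)_12 → 104  — 104 already appeared earlier.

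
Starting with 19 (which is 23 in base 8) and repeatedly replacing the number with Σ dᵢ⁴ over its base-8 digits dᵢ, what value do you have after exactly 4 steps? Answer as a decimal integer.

272

19 = (2,3)_8 → 2⁴ + 3⁴ = 16 + 81 = 97
97 = (1,4,1)_8 → 1⁴ + 4⁴ + 1⁴ = 1 + 256 + 1 = 258
258 = (4,0,2)_8 → 4⁴ + 0⁴ + 2⁴ = 256 + 0 + 16 = 272
272 = (4,2,0)_8 → 4⁴ + 2⁴ + 0⁴ = 256 + 16 + 0 = 272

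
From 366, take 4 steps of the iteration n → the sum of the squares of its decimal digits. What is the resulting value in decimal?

37

366 → 3² + 6² + 6² = 9 + 36 + 36 = 81
81 → 8² + 1² = 64 + 1 = 65
65 → 6² + 5² = 36 + 25 = 61
61 → 6² + 1² = 36 + 1 = 37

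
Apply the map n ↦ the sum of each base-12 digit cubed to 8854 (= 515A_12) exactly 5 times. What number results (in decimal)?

1728

8854 = (5,1,5,10)_12 → 5³ + 1³ + 5³ + 10³ = 125 + 1 + 125 + 1000 = 1251
1251 = (8,8,3)_12 → 8³ + 8³ + 3³ = 512 + 512 + 27 = 1051
1051 = (7,3,7)_12 → 7³ + 3³ + 7³ = 343 + 27 + 343 = 713
713 = (4,11,5)_12 → 4³ + 11³ + 5³ = 64 + 1331 + 125 = 1520
1520 = (10,6,8)_12 → 10³ + 6³ + 8³ = 1000 + 216 + 512 = 1728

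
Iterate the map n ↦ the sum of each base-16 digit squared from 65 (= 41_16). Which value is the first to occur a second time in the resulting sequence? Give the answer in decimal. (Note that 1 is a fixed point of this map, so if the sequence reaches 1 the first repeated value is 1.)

1

65 = (4,1)_16 → 4² + 1² = 16 + 1 = 17
17 = (1,1)_16 → 1² + 1² = 1 + 1 = 2
2 = (2)_16 → 2² = 4
4 = (4)_16 → 4² = 16
16 = (1,0)_16 → 1² + 0² = 1 + 0 = 1  — reached the fixed point 1.
1 → 1, so 1 is the first repeated value.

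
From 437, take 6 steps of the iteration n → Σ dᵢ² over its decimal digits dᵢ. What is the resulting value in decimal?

89

437 → 4² + 3² + 7² = 74
74 → 7² + 4² = 65
65 → 6² + 5² = 61
61 → 6² + 1² = 37
37 → 3² + 7² = 58
58 → 5² + 8² = 89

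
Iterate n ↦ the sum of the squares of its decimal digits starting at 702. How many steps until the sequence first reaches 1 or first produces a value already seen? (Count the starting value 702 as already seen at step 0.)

702 → 7² + 0² + 2² = 49 + 0 + 4 = 53
53 → 5² + 3² = 25 + 9 = 34
34 → 3² + 4² = 9 + 16 = 25
25 → 2² + 5² = 4 + 25 = 29
29 → 2² + 9² = 4 + 81 = 85
85 → 8² + 5² = 64 + 25 = 89
89 → 8² + 9² = 64 + 81 = 145
145 → 1² + 4² + 5² = 1 + 16 + 25 = 42
42 → 4² + 2² = 16 + 4 = 20
20 → 2² + 0² = 4 + 0 = 4
4 → 4² = 16
16 → 1² + 6² = 1 + 36 = 37
37 → 3² + 7² = 9 + 49 = 58
58 → 5² + 8² = 25 + 64 = 89  — 89 repeats.
That took 14 steps.

14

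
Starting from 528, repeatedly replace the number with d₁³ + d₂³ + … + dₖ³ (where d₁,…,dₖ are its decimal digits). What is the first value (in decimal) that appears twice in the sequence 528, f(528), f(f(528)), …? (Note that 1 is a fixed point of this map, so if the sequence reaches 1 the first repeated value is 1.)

528 → 5³ + 2³ + 8³ = 645
645 → 6³ + 4³ + 5³ = 405
405 → 4³ + 0³ + 5³ = 189
189 → 1³ + 8³ + 9³ = 1242
1242 → 1³ + 2³ + 4³ + 2³ = 81
81 → 8³ + 1³ = 513
513 → 5³ + 1³ + 3³ = 153
153 → 1³ + 5³ + 3³ = 153  — 153 already appeared earlier.

153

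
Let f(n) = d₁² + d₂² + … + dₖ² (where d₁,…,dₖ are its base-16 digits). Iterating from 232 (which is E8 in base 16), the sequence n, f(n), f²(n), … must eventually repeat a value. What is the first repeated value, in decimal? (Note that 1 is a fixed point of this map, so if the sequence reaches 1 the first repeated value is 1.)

1

232 = (14,8)_16 → 14² + 8² = 196 + 64 = 260
260 = (1,0,4)_16 → 1² + 0² + 4² = 1 + 0 + 16 = 17
17 = (1,1)_16 → 1² + 1² = 1 + 1 = 2
2 = (2)_16 → 2² = 4
4 = (4)_16 → 4² = 16
16 = (1,0)_16 → 1² + 0² = 1 + 0 = 1  — reached the fixed point 1.
1 → 1, so 1 is the first repeated value.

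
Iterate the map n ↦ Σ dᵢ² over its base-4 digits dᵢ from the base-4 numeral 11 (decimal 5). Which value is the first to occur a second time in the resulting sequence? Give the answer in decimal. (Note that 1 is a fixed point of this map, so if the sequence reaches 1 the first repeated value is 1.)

5 = (1,1)_4 → 1² + 1² = 1 + 1 = 2
2 = (2)_4 → 2² = 4
4 = (1,0)_4 → 1² + 0² = 1 + 0 = 1  — reached the fixed point 1.
1 → 1, so 1 is the first repeated value.

1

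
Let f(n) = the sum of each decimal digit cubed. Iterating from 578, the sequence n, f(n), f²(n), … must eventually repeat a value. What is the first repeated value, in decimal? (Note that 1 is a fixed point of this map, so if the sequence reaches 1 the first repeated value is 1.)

407

578 → 5³ + 7³ + 8³ = 125 + 343 + 512 = 980
980 → 9³ + 8³ + 0³ = 729 + 512 + 0 = 1241
1241 → 1³ + 2³ + 4³ + 1³ = 1 + 8 + 64 + 1 = 74
74 → 7³ + 4³ = 343 + 64 = 407
407 → 4³ + 0³ + 7³ = 64 + 0 + 343 = 407  — 407 already appeared earlier.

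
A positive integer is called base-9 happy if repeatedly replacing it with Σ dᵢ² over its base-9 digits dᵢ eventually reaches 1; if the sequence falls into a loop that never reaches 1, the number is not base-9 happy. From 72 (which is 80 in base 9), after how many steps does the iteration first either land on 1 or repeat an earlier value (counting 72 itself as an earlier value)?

72 = (8,0)_9 → 64
64 = (7,1)_9 → 50
50 = (5,5)_9 → 50  — 50 repeats.
That took 3 steps.

3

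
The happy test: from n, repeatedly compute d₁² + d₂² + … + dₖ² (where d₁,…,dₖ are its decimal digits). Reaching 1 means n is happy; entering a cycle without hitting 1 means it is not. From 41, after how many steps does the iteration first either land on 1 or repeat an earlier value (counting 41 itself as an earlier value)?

41 → 4² + 1² = 16 + 1 = 17
17 → 1² + 7² = 1 + 49 = 50
50 → 5² + 0² = 25 + 0 = 25
25 → 2² + 5² = 4 + 25 = 29
29 → 2² + 9² = 4 + 81 = 85
85 → 8² + 5² = 64 + 25 = 89
89 → 8² + 9² = 64 + 81 = 145
145 → 1² + 4² + 5² = 1 + 16 + 25 = 42
42 → 4² + 2² = 16 + 4 = 20
20 → 2² + 0² = 4 + 0 = 4
4 → 4² = 16
16 → 1² + 6² = 1 + 36 = 37
37 → 3² + 7² = 9 + 49 = 58
58 → 5² + 8² = 25 + 64 = 89  — 89 repeats.
That took 14 steps.

14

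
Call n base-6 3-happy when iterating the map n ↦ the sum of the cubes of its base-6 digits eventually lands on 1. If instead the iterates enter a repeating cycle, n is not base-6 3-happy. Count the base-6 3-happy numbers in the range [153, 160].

3

153: 153 → 92 → 43 → 3 → 27 → 91 → 36 → 1  (reaches 1)
154: 154 → 129 → 81 → 36 → 1  (reaches 1)
155: 155 → 190 → 190  (repeats 190)
156: 156 → 72 → 8 → 9 → 28 → 128 → 62 → 73 → 9  (repeats 9)
157: 157 → 73 → 9 → 28 → 128 → 62 → 73  (repeats 73)
158: 158 → 80 → 17 → 133 → 92 → 43 → 3 → 27 → 91 → 36 → 1  (reaches 1)
159: 159 → 99 → 99  (repeats 99)
160: 160 → 136 → 155 → 190 → 190  (repeats 190)
base-6 3-happy: 153, 154, 158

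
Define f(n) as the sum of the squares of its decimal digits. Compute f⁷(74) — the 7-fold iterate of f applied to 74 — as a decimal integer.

42

74 → 7² + 4² = 49 + 16 = 65
65 → 6² + 5² = 36 + 25 = 61
61 → 6² + 1² = 36 + 1 = 37
37 → 3² + 7² = 9 + 49 = 58
58 → 5² + 8² = 25 + 64 = 89
89 → 8² + 9² = 64 + 81 = 145
145 → 1² + 4² + 5² = 1 + 16 + 25 = 42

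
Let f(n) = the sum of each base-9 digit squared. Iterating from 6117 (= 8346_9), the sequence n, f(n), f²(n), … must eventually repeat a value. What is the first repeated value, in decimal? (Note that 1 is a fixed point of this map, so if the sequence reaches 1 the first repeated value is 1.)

1

6117 = (8,3,4,6)_9 → 8² + 3² + 4² + 6² = 64 + 9 + 16 + 36 = 125
125 = (1,4,8)_9 → 1² + 4² + 8² = 1 + 16 + 64 = 81
81 = (1,0,0)_9 → 1² + 0² + 0² = 1 + 0 + 0 = 1  — reached the fixed point 1.
1 → 1, so 1 is the first repeated value.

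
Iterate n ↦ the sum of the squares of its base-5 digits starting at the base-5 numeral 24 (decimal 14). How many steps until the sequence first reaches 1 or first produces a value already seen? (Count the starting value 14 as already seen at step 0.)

5

14 = (2,4)_5 → 2² + 4² = 20
20 = (4,0)_5 → 4² + 0² = 16
16 = (3,1)_5 → 3² + 1² = 10
10 = (2,0)_5 → 2² + 0² = 4
4 = (4)_5 → 4² = 16  — 16 repeats.
That took 5 steps.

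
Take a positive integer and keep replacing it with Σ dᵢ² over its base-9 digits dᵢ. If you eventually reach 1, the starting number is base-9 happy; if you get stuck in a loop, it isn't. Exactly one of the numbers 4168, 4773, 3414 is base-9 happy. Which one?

4168: 4168 → 78 → 100 → 6 → 36 → 16 → 50 → 50  — repeats 50 (not base-9 happy)
4773: 4773 → 125 → 81 → 1  — reaches 1 (base-9 happy)
3414: 3414 → 62 → 100 → 6 → 36 → 16 → 50 → 50  — repeats 50 (not base-9 happy)

4773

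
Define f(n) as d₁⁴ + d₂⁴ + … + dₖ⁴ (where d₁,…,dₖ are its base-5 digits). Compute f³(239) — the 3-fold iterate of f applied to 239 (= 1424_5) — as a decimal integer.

353

239 = (1,4,2,4)_5 → 1⁴ + 4⁴ + 2⁴ + 4⁴ = 1 + 256 + 16 + 256 = 529
529 = (4,1,0,4)_5 → 4⁴ + 1⁴ + 0⁴ + 4⁴ = 256 + 1 + 0 + 256 = 513
513 = (4,0,2,3)_5 → 4⁴ + 0⁴ + 2⁴ + 3⁴ = 256 + 0 + 16 + 81 = 353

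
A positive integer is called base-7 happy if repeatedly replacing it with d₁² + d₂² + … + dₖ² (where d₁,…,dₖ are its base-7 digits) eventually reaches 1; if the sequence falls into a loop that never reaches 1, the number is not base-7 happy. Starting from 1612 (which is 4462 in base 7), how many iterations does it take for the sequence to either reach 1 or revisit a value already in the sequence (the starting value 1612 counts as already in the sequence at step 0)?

7

1612 = (4,4,6,2)_7 → 4² + 4² + 6² + 2² = 72
72 = (1,3,2)_7 → 1² + 3² + 2² = 14
14 = (2,0)_7 → 2² + 0² = 4
4 = (4)_7 → 4² = 16
16 = (2,2)_7 → 2² + 2² = 8
8 = (1,1)_7 → 1² + 1² = 2
2 = (2)_7 → 2² = 4  — 4 repeats.
That took 7 steps.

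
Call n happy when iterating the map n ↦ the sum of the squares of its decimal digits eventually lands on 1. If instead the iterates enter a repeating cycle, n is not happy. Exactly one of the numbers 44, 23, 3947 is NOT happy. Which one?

3947

44: 44 → 32 → 13 → 10 → 1  — reaches 1 (happy)
23: 23 → 13 → 10 → 1  — reaches 1 (happy)
3947: 3947 → 155 → 51 → 26 → 40 → 16 → 37 → 58 → 89 → 145 → 42 → 20 → 4 → 16  — repeats 16 (not happy)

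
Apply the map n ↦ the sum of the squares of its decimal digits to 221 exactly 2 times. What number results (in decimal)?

81

221 → 2² + 2² + 1² = 9
9 → 9² = 81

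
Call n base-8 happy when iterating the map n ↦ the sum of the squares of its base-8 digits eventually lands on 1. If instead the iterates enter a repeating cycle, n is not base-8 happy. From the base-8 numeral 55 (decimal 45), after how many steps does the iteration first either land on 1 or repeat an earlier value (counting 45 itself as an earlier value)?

45 = (5,5)_8 → 5² + 5² = 25 + 25 = 50
50 = (6,2)_8 → 6² + 2² = 36 + 4 = 40
40 = (5,0)_8 → 5² + 0² = 25 + 0 = 25
25 = (3,1)_8 → 3² + 1² = 9 + 1 = 10
10 = (1,2)_8 → 1² + 2² = 1 + 4 = 5
5 = (5)_8 → 5² = 25  — 25 repeats.
That took 6 steps.

6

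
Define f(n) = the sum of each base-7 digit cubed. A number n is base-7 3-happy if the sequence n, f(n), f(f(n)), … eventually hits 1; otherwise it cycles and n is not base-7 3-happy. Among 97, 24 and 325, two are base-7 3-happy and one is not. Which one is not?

24

97: 97 → 433 → 343 → 1  — reaches 1 (base-7 3-happy)
24: 24 → 54 → 126 → 72 → 36 → 126  — repeats 126 (not base-7 3-happy)
325: 325 → 307 → 433 → 343 → 1  — reaches 1 (base-7 3-happy)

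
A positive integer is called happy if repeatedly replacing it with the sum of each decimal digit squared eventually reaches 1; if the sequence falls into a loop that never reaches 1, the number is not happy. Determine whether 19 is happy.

happy

19 → 82
82 → 68
68 → 100
100 → 1  — reached 1.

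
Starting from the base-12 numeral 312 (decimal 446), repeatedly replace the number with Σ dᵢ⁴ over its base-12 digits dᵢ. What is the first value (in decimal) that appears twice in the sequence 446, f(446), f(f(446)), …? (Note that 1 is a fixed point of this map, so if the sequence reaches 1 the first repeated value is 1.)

20016

446 = (3,1,2)_12 → 3⁴ + 1⁴ + 2⁴ = 81 + 1 + 16 = 98
98 = (8,2)_12 → 8⁴ + 2⁴ = 4096 + 16 = 4112
4112 = (2,4,6,8)_12 → 2⁴ + 4⁴ + 6⁴ + 8⁴ = 16 + 256 + 1296 + 4096 = 5664
5664 = (3,3,4,0)_12 → 3⁴ + 3⁴ + 4⁴ + 0⁴ = 81 + 81 + 256 + 0 = 418
418 = (2,10,10)_12 → 2⁴ + 10⁴ + 10⁴ = 16 + 10000 + 10000 = 20016
20016 = (11,7,0,0)_12 → 11⁴ + 7⁴ + 0⁴ + 0⁴ = 14641 + 2401 + 0 + 0 = 17042
17042 = (9,10,4,2)_12 → 9⁴ + 10⁴ + 4⁴ + 2⁴ = 6561 + 10000 + 256 + 16 = 16833
16833 = (9,8,10,9)_12 → 9⁴ + 8⁴ + 10⁴ + 9⁴ = 6561 + 4096 + 10000 + 6561 = 27218
27218 = (1,3,9,0,2)_12 → 1⁴ + 3⁴ + 9⁴ + 0⁴ + 2⁴ = 1 + 81 + 6561 + 0 + 16 = 6659
6659 = (3,10,2,11)_12 → 3⁴ + 10⁴ + 2⁴ + 11⁴ = 81 + 10000 + 16 + 14641 = 24738
24738 = (1,2,3,9,6)_12 → 1⁴ + 2⁴ + 3⁴ + 9⁴ + 6⁴ = 1 + 16 + 81 + 6561 + 1296 = 7955
7955 = (4,7,2,11)_12 → 4⁴ + 7⁴ + 2⁴ + 11⁴ = 256 + 2401 + 16 + 14641 = 17314
17314 = (10,0,2,10)_12 → 10⁴ + 0⁴ + 2⁴ + 10⁴ = 10000 + 0 + 16 + 10000 = 20016  — 20016 already appeared earlier.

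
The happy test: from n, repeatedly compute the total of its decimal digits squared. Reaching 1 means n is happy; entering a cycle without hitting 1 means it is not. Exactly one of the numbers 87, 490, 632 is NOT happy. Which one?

87: 87 → 113 → 11 → 2 → 4 → 16 → 37 → 58 → 89 → 145 → 42 → 20 → 4  — repeats 4 (not happy)
490: 490 → 97 → 130 → 10 → 1  — reaches 1 (happy)
632: 632 → 49 → 97 → 130 → 10 → 1  — reaches 1 (happy)

87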